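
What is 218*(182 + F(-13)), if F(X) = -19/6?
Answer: 116957/3 ≈ 38986.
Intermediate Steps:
F(X) = -19/6 (F(X) = -19*⅙ = -19/6)
218*(182 + F(-13)) = 218*(182 - 19/6) = 218*(1073/6) = 116957/3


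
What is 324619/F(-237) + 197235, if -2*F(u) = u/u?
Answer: -452003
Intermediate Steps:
F(u) = -½ (F(u) = -u/(2*u) = -½*1 = -½)
324619/F(-237) + 197235 = 324619/(-½) + 197235 = 324619*(-2) + 197235 = -649238 + 197235 = -452003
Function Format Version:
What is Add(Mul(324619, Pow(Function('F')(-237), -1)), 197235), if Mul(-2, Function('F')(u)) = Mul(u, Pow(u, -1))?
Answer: -452003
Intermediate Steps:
Function('F')(u) = Rational(-1, 2) (Function('F')(u) = Mul(Rational(-1, 2), Mul(u, Pow(u, -1))) = Mul(Rational(-1, 2), 1) = Rational(-1, 2))
Add(Mul(324619, Pow(Function('F')(-237), -1)), 197235) = Add(Mul(324619, Pow(Rational(-1, 2), -1)), 197235) = Add(Mul(324619, -2), 197235) = Add(-649238, 197235) = -452003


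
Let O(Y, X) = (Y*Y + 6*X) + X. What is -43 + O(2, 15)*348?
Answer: 37889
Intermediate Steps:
O(Y, X) = Y² + 7*X (O(Y, X) = (Y² + 6*X) + X = Y² + 7*X)
-43 + O(2, 15)*348 = -43 + (2² + 7*15)*348 = -43 + (4 + 105)*348 = -43 + 109*348 = -43 + 37932 = 37889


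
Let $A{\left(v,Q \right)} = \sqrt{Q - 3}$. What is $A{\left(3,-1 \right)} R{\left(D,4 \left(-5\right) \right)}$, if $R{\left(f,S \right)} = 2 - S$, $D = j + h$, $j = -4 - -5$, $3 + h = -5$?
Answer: $44 i \approx 44.0 i$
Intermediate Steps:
$h = -8$ ($h = -3 - 5 = -8$)
$j = 1$ ($j = -4 + 5 = 1$)
$A{\left(v,Q \right)} = \sqrt{-3 + Q}$
$D = -7$ ($D = 1 - 8 = -7$)
$A{\left(3,-1 \right)} R{\left(D,4 \left(-5\right) \right)} = \sqrt{-3 - 1} \left(2 - 4 \left(-5\right)\right) = \sqrt{-4} \left(2 - -20\right) = 2 i \left(2 + 20\right) = 2 i 22 = 44 i$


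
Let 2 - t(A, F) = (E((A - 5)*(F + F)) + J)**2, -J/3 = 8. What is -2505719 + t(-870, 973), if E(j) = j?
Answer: -2899441800793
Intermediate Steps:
J = -24 (J = -3*8 = -24)
t(A, F) = 2 - (-24 + 2*F*(-5 + A))**2 (t(A, F) = 2 - ((A - 5)*(F + F) - 24)**2 = 2 - ((-5 + A)*(2*F) - 24)**2 = 2 - (2*F*(-5 + A) - 24)**2 = 2 - (-24 + 2*F*(-5 + A))**2)
-2505719 + t(-870, 973) = -2505719 + (2 - 4*(-12 + 973*(-5 - 870))**2) = -2505719 + (2 - 4*(-12 + 973*(-875))**2) = -2505719 + (2 - 4*(-12 - 851375)**2) = -2505719 + (2 - 4*(-851387)**2) = -2505719 + (2 - 4*724859823769) = -2505719 + (2 - 2899439295076) = -2505719 - 2899439295074 = -2899441800793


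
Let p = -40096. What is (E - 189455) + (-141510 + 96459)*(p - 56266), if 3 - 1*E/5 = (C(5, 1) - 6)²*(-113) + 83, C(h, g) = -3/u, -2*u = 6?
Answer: 4341028732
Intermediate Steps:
u = -3 (u = -½*6 = -3)
C(h, g) = 1 (C(h, g) = -3/(-3) = -3*(-⅓) = 1)
E = 13725 (E = 15 - 5*((1 - 6)²*(-113) + 83) = 15 - 5*((-5)²*(-113) + 83) = 15 - 5*(25*(-113) + 83) = 15 - 5*(-2825 + 83) = 15 - 5*(-2742) = 15 + 13710 = 13725)
(E - 189455) + (-141510 + 96459)*(p - 56266) = (13725 - 189455) + (-141510 + 96459)*(-40096 - 56266) = -175730 - 45051*(-96362) = -175730 + 4341204462 = 4341028732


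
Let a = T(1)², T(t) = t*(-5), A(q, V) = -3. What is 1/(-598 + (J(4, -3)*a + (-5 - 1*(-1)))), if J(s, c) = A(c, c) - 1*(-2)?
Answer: -1/627 ≈ -0.0015949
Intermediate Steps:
T(t) = -5*t
J(s, c) = -1 (J(s, c) = -3 - 1*(-2) = -3 + 2 = -1)
a = 25 (a = (-5*1)² = (-5)² = 25)
1/(-598 + (J(4, -3)*a + (-5 - 1*(-1)))) = 1/(-598 + (-1*25 + (-5 - 1*(-1)))) = 1/(-598 + (-25 + (-5 + 1))) = 1/(-598 + (-25 - 4)) = 1/(-598 - 29) = 1/(-627) = -1/627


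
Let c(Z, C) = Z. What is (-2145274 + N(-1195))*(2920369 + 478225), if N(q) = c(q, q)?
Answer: -7294976664586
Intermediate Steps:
N(q) = q
(-2145274 + N(-1195))*(2920369 + 478225) = (-2145274 - 1195)*(2920369 + 478225) = -2146469*3398594 = -7294976664586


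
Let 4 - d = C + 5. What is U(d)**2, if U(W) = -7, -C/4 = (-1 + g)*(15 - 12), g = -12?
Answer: 49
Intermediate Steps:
C = 156 (C = -4*(-1 - 12)*(15 - 12) = -(-52)*3 = -4*(-39) = 156)
d = -157 (d = 4 - (156 + 5) = 4 - 1*161 = 4 - 161 = -157)
U(d)**2 = (-7)**2 = 49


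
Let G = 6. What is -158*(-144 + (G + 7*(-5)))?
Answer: 27334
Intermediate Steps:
-158*(-144 + (G + 7*(-5))) = -158*(-144 + (6 + 7*(-5))) = -158*(-144 + (6 - 35)) = -158*(-144 - 29) = -158*(-173) = 27334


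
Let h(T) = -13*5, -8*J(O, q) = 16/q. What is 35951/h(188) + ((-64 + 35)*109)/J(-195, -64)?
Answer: -6610831/65 ≈ -1.0171e+5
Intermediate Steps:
J(O, q) = -2/q
h(T) = -65
35951/h(188) + ((-64 + 35)*109)/J(-195, -64) = 35951/(-65) + ((-64 + 35)*109)/((-2/(-64))) = 35951*(-1/65) + (-29*109)/((-2*(-1/64))) = -35951/65 - 3161/1/32 = -35951/65 - 3161*32 = -35951/65 - 101152 = -6610831/65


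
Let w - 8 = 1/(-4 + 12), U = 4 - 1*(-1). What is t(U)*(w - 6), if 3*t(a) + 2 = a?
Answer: 17/8 ≈ 2.1250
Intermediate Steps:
U = 5 (U = 4 + 1 = 5)
t(a) = -⅔ + a/3
w = 65/8 (w = 8 + 1/(-4 + 12) = 8 + 1/8 = 8 + ⅛ = 65/8 ≈ 8.1250)
t(U)*(w - 6) = (-⅔ + (⅓)*5)*(65/8 - 6) = (-⅔ + 5/3)*(17/8) = 1*(17/8) = 17/8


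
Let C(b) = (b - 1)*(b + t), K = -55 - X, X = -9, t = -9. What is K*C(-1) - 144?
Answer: -1064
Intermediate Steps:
K = -46 (K = -55 - 1*(-9) = -55 + 9 = -46)
C(b) = (-1 + b)*(-9 + b) (C(b) = (b - 1)*(b - 9) = (-1 + b)*(-9 + b))
K*C(-1) - 144 = -46*(9 + (-1)**2 - 10*(-1)) - 144 = -46*(9 + 1 + 10) - 144 = -46*20 - 144 = -920 - 144 = -1064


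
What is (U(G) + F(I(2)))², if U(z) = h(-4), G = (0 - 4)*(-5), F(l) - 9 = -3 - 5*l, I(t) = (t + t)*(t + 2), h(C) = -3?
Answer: 5929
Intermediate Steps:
I(t) = 2*t*(2 + t) (I(t) = (2*t)*(2 + t) = 2*t*(2 + t))
F(l) = 6 - 5*l (F(l) = 9 + (-3 - 5*l) = 6 - 5*l)
G = 20 (G = -4*(-5) = 20)
U(z) = -3
(U(G) + F(I(2)))² = (-3 + (6 - 10*2*(2 + 2)))² = (-3 + (6 - 10*2*4))² = (-3 + (6 - 5*16))² = (-3 + (6 - 80))² = (-3 - 74)² = (-77)² = 5929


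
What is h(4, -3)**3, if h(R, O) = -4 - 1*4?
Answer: -512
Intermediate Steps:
h(R, O) = -8 (h(R, O) = -4 - 4 = -8)
h(4, -3)**3 = (-8)**3 = -512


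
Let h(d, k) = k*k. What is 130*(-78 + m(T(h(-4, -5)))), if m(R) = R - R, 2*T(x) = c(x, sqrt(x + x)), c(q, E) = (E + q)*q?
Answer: -10140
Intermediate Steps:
c(q, E) = q*(E + q)
h(d, k) = k**2
T(x) = x*(x + sqrt(2)*sqrt(x))/2 (T(x) = (x*(sqrt(x + x) + x))/2 = (x*(sqrt(2*x) + x))/2 = (x*(sqrt(2)*sqrt(x) + x))/2 = (x*(x + sqrt(2)*sqrt(x)))/2 = x*(x + sqrt(2)*sqrt(x))/2)
m(R) = 0
130*(-78 + m(T(h(-4, -5)))) = 130*(-78 + 0) = 130*(-78) = -10140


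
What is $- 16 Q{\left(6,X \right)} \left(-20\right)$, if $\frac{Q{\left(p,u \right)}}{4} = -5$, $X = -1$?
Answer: $-6400$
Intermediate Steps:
$Q{\left(p,u \right)} = -20$ ($Q{\left(p,u \right)} = 4 \left(-5\right) = -20$)
$- 16 Q{\left(6,X \right)} \left(-20\right) = \left(-16\right) \left(-20\right) \left(-20\right) = 320 \left(-20\right) = -6400$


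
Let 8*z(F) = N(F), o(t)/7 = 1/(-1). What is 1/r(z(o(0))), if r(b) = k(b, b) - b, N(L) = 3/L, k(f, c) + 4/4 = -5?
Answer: -56/333 ≈ -0.16817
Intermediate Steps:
k(f, c) = -6 (k(f, c) = -1 - 5 = -6)
o(t) = -7 (o(t) = 7/(-1) = 7*(-1) = -7)
z(F) = 3/(8*F) (z(F) = (3/F)/8 = 3/(8*F))
r(b) = -6 - b
1/r(z(o(0))) = 1/(-6 - 3/(8*(-7))) = 1/(-6 - 3*(-1)/(8*7)) = 1/(-6 - 1*(-3/56)) = 1/(-6 + 3/56) = 1/(-333/56) = -56/333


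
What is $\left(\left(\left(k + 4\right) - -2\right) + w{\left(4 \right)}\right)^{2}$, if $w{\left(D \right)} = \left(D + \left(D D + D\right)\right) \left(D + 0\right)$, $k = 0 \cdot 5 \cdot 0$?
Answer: $10404$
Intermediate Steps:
$k = 0$ ($k = 0 \cdot 0 = 0$)
$w{\left(D \right)} = D \left(D^{2} + 2 D\right)$ ($w{\left(D \right)} = \left(D + \left(D^{2} + D\right)\right) D = \left(D + \left(D + D^{2}\right)\right) D = \left(D^{2} + 2 D\right) D = D \left(D^{2} + 2 D\right)$)
$\left(\left(\left(k + 4\right) - -2\right) + w{\left(4 \right)}\right)^{2} = \left(\left(\left(0 + 4\right) - -2\right) + 4^{2} \left(2 + 4\right)\right)^{2} = \left(\left(4 + 2\right) + 16 \cdot 6\right)^{2} = \left(6 + 96\right)^{2} = 102^{2} = 10404$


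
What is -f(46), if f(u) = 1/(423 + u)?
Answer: -1/469 ≈ -0.0021322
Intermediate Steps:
-f(46) = -1/(423 + 46) = -1/469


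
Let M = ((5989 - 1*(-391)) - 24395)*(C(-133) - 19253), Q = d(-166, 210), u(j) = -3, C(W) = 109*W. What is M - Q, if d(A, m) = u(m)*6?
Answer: 608006268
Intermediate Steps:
d(A, m) = -18 (d(A, m) = -3*6 = -18)
Q = -18
M = 608006250 (M = ((5989 - 1*(-391)) - 24395)*(109*(-133) - 19253) = ((5989 + 391) - 24395)*(-14497 - 19253) = (6380 - 24395)*(-33750) = -18015*(-33750) = 608006250)
M - Q = 608006250 - 1*(-18) = 608006250 + 18 = 608006268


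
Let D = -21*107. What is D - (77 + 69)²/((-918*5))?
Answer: -5146207/2295 ≈ -2242.4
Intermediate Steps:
D = -2247
D - (77 + 69)²/((-918*5)) = -2247 - (77 + 69)²/((-918*5)) = -2247 - 146²/(-4590) = -2247 - 21316*(-1)/4590 = -2247 - 1*(-10658/2295) = -2247 + 10658/2295 = -5146207/2295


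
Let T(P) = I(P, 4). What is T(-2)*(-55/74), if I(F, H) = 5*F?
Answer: 275/37 ≈ 7.4324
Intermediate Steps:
T(P) = 5*P
T(-2)*(-55/74) = (5*(-2))*(-55/74) = -(-550)/74 = -10*(-55/74) = 275/37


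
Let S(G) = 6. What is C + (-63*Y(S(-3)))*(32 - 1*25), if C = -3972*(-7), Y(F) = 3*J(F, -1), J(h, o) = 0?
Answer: 27804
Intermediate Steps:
Y(F) = 0 (Y(F) = 3*0 = 0)
C = 27804
C + (-63*Y(S(-3)))*(32 - 1*25) = 27804 + (-63*0)*(32 - 1*25) = 27804 + 0*(32 - 25) = 27804 + 0*7 = 27804 + 0 = 27804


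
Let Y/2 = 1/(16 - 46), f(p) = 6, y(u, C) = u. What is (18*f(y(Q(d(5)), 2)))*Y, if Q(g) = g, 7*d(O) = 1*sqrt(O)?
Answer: -36/5 ≈ -7.2000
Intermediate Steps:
d(O) = sqrt(O)/7 (d(O) = (1*sqrt(O))/7 = sqrt(O)/7)
Y = -1/15 (Y = 2/(16 - 46) = 2/(-30) = 2*(-1/30) = -1/15 ≈ -0.066667)
(18*f(y(Q(d(5)), 2)))*Y = (18*6)*(-1/15) = 108*(-1/15) = -36/5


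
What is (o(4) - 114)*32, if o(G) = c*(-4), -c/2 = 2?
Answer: -3136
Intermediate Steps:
c = -4 (c = -2*2 = -4)
o(G) = 16 (o(G) = -4*(-4) = 16)
(o(4) - 114)*32 = (16 - 114)*32 = -98*32 = -3136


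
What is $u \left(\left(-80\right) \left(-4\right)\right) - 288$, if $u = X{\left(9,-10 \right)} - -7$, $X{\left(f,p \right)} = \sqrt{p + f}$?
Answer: $1952 + 320 i \approx 1952.0 + 320.0 i$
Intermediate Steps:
$X{\left(f,p \right)} = \sqrt{f + p}$
$u = 7 + i$ ($u = \sqrt{9 - 10} - -7 = \sqrt{-1} + 7 = i + 7 = 7 + i \approx 7.0 + 1.0 i$)
$u \left(\left(-80\right) \left(-4\right)\right) - 288 = \left(7 + i\right) \left(\left(-80\right) \left(-4\right)\right) - 288 = \left(7 + i\right) 320 - 288 = \left(2240 + 320 i\right) - 288 = 1952 + 320 i$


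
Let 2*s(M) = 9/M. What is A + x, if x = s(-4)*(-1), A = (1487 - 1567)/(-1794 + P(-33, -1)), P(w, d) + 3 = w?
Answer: 1711/1464 ≈ 1.1687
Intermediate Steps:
P(w, d) = -3 + w
s(M) = 9/(2*M) (s(M) = (9/M)/2 = 9/(2*M))
A = 8/183 (A = (1487 - 1567)/(-1794 + (-3 - 33)) = -80/(-1794 - 36) = -80/(-1830) = -80*(-1/1830) = 8/183 ≈ 0.043716)
x = 9/8 (x = ((9/2)/(-4))*(-1) = ((9/2)*(-¼))*(-1) = -9/8*(-1) = 9/8 ≈ 1.1250)
A + x = 8/183 + 9/8 = 1711/1464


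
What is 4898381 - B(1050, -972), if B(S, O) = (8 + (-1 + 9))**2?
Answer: 4898125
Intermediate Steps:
B(S, O) = 256 (B(S, O) = (8 + 8)**2 = 16**2 = 256)
4898381 - B(1050, -972) = 4898381 - 1*256 = 4898381 - 256 = 4898125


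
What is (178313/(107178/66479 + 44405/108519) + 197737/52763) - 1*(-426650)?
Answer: 396156167140698975218/769434881678651 ≈ 5.1487e+5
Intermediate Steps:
(178313/(107178/66479 + 44405/108519) + 197737/52763) - 1*(-426650) = (178313/(107178*(1/66479) + 44405*(1/108519)) + 197737*(1/52763)) + 426650 = (178313/(107178/66479 + 44405/108519) + 197737/52763) + 426650 = (178313/(14582849377/7214234601) + 197737/52763) + 426650 = (178313*(7214234601/14582849377) + 197737/52763) + 426650 = (1286391814408113/14582849377 + 197737/52763) + 426650 = 67876774872502526068/769434881678651 + 426650 = 396156167140698975218/769434881678651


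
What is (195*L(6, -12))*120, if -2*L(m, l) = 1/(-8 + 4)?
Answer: 2925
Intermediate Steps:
L(m, l) = ⅛ (L(m, l) = -1/(2*(-8 + 4)) = -½/(-4) = -½*(-¼) = ⅛)
(195*L(6, -12))*120 = (195*(⅛))*120 = (195/8)*120 = 2925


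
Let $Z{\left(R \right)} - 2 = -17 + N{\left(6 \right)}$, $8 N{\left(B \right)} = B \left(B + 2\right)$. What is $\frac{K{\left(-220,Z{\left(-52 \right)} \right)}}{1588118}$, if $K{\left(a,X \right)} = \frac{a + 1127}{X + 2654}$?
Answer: $\frac{907}{4200572110} \approx 2.1592 \cdot 10^{-7}$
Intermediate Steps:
$N{\left(B \right)} = \frac{B \left(2 + B\right)}{8}$ ($N{\left(B \right)} = \frac{B \left(B + 2\right)}{8} = \frac{B \left(2 + B\right)}{8}$)
$Z{\left(R \right)} = -9$ ($Z{\left(R \right)} = 2 - \left(17 - \frac{3 \left(2 + 6\right)}{4}\right) = 2 - \left(17 - 6\right) = 2 + \left(-17 + 6\right) = 2 - 11 = -9$)
$K{\left(a,X \right)} = \frac{1127 + a}{2654 + X}$
$\frac{K{\left(-220,Z{\left(-52 \right)} \right)}}{1588118} = \frac{\frac{1}{2654 - 9} \left(1127 - 220\right)}{1588118} = \frac{1}{2645} \cdot 907 \cdot \frac{1}{1588118} = \frac{907}{2645} \cdot \frac{1}{1588118} = \frac{907}{4200572110}$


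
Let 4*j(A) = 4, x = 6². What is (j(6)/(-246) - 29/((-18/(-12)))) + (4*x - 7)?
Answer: 28945/246 ≈ 117.66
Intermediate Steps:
x = 36
j(A) = 1 (j(A) = (¼)*4 = 1)
(j(6)/(-246) - 29/((-18/(-12)))) + (4*x - 7) = (1/(-246) - 29/((-18/(-12)))) + (4*36 - 7) = (1*(-1/246) - 29/((-18*(-1/12)))) + (144 - 7) = (-1/246 - 29/3/2) + 137 = (-1/246 - 29*⅔) + 137 = (-1/246 - 58/3) + 137 = -4757/246 + 137 = 28945/246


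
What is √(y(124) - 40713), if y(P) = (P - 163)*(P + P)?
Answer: I*√50385 ≈ 224.47*I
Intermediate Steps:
y(P) = 2*P*(-163 + P) (y(P) = (-163 + P)*(2*P) = 2*P*(-163 + P))
√(y(124) - 40713) = √(2*124*(-163 + 124) - 40713) = √(2*124*(-39) - 40713) = √(-9672 - 40713) = √(-50385) = I*√50385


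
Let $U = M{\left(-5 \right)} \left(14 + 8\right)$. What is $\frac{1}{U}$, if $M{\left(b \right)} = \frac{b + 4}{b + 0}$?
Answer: $\frac{5}{22} \approx 0.22727$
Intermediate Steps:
$M{\left(b \right)} = \frac{4 + b}{b}$
$U = \frac{22}{5}$ ($U = \frac{4 - 5}{-5} \left(14 + 8\right) = \left(- \frac{1}{5}\right) \left(-1\right) 22 = \frac{1}{5} \cdot 22 = \frac{22}{5} \approx 4.4$)
$\frac{1}{U} = \frac{1}{\frac{22}{5}} = \frac{5}{22}$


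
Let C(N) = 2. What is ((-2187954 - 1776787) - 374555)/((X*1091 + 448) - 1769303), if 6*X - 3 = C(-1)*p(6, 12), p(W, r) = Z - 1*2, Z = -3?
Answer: 26035776/10620767 ≈ 2.4514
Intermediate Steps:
p(W, r) = -5 (p(W, r) = -3 - 1*2 = -3 - 2 = -5)
X = -7/6 (X = ½ + (2*(-5))/6 = ½ + (⅙)*(-10) = ½ - 5/3 = -7/6 ≈ -1.1667)
((-2187954 - 1776787) - 374555)/((X*1091 + 448) - 1769303) = ((-2187954 - 1776787) - 374555)/((-7/6*1091 + 448) - 1769303) = (-3964741 - 374555)/((-7637/6 + 448) - 1769303) = -4339296/(-4949/6 - 1769303) = -4339296/(-10620767/6) = -4339296*(-6/10620767) = 26035776/10620767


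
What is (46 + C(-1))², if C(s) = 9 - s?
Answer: 3136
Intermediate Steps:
(46 + C(-1))² = (46 + (9 - 1*(-1)))² = (46 + (9 + 1))² = (46 + 10)² = 56² = 3136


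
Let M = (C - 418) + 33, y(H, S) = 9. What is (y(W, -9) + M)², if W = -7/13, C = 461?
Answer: 7225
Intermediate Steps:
W = -7/13 (W = -7*1/13 = -7/13 ≈ -0.53846)
M = 76 (M = (461 - 418) + 33 = 43 + 33 = 76)
(y(W, -9) + M)² = (9 + 76)² = 85² = 7225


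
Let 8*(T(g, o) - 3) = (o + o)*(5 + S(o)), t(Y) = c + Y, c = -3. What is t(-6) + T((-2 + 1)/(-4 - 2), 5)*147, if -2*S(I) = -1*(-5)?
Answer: 7131/8 ≈ 891.38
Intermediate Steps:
t(Y) = -3 + Y
S(I) = -5/2 (S(I) = -(-1)*(-5)/2 = -1/2*5 = -5/2)
T(g, o) = 3 + 5*o/8 (T(g, o) = 3 + ((o + o)*(5 - 5/2))/8 = 3 + ((2*o)*(5/2))/8 = 3 + (5*o)/8 = 3 + 5*o/8)
t(-6) + T((-2 + 1)/(-4 - 2), 5)*147 = (-3 - 6) + (3 + (5/8)*5)*147 = -9 + (3 + 25/8)*147 = -9 + (49/8)*147 = -9 + 7203/8 = 7131/8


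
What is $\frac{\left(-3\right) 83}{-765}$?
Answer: $\frac{83}{255} \approx 0.32549$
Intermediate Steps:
$\frac{\left(-3\right) 83}{-765} = \left(-249\right) \left(- \frac{1}{765}\right) = \frac{83}{255}$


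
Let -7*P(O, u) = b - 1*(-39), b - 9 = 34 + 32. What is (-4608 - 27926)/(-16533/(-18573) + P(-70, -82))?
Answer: 1409925958/667197 ≈ 2113.2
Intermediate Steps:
b = 75 (b = 9 + (34 + 32) = 9 + 66 = 75)
P(O, u) = -114/7 (P(O, u) = -(75 - 1*(-39))/7 = -(75 + 39)/7 = -⅐*114 = -114/7)
(-4608 - 27926)/(-16533/(-18573) + P(-70, -82)) = (-4608 - 27926)/(-16533/(-18573) - 114/7) = -32534/(-16533*(-1/18573) - 114/7) = -32534/(5511/6191 - 114/7) = -32534/(-667197/43337) = -32534*(-43337/667197) = 1409925958/667197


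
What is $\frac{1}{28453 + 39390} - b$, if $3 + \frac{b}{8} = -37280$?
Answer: $\frac{20235124553}{67843} \approx 2.9826 \cdot 10^{5}$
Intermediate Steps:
$b = -298264$ ($b = -24 + 8 \left(-37280\right) = -24 - 298240 = -298264$)
$\frac{1}{28453 + 39390} - b = \frac{1}{28453 + 39390} - -298264 = \frac{1}{67843} + 298264 = \frac{20235124553}{67843}$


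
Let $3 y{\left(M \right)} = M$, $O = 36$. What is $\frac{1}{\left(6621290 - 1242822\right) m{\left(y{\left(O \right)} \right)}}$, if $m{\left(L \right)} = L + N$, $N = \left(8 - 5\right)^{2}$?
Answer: $\frac{1}{112947828} \approx 8.8536 \cdot 10^{-9}$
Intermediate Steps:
$y{\left(M \right)} = \frac{M}{3}$
$N = 9$ ($N = 3^{2} = 9$)
$m{\left(L \right)} = 9 + L$ ($m{\left(L \right)} = L + 9 = 9 + L$)
$\frac{1}{\left(6621290 - 1242822\right) m{\left(y{\left(O \right)} \right)}} = \frac{1}{\left(6621290 - 1242822\right) \left(9 + \frac{1}{3} \cdot 36\right)} = \frac{1}{5378468 \left(9 + 12\right)} = \frac{1}{5378468 \cdot 21} = \frac{1}{5378468} \cdot \frac{1}{21} = \frac{1}{112947828}$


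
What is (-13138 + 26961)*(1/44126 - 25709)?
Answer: -15681299608059/44126 ≈ -3.5538e+8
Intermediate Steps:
(-13138 + 26961)*(1/44126 - 25709) = 13823*(1/44126 - 25709) = 13823*(-1134435333/44126) = -15681299608059/44126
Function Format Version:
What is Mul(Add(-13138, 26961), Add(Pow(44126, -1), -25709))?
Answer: Rational(-15681299608059, 44126) ≈ -3.5538e+8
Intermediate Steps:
Mul(Add(-13138, 26961), Add(Pow(44126, -1), -25709)) = Mul(13823, Add(Rational(1, 44126), -25709)) = Mul(13823, Rational(-1134435333, 44126)) = Rational(-15681299608059, 44126)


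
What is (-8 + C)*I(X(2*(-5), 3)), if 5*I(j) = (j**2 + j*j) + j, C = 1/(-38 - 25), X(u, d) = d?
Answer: -101/3 ≈ -33.667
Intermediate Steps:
C = -1/63 (C = 1/(-63) = -1/63 ≈ -0.015873)
I(j) = j/5 + 2*j**2/5 (I(j) = ((j**2 + j*j) + j)/5 = ((j**2 + j**2) + j)/5 = (2*j**2 + j)/5 = (j + 2*j**2)/5 = j/5 + 2*j**2/5)
(-8 + C)*I(X(2*(-5), 3)) = (-8 - 1/63)*((1/5)*3*(1 + 2*3)) = -101*3*(1 + 6)/63 = -101*3*7/63 = -505/63*21/5 = -101/3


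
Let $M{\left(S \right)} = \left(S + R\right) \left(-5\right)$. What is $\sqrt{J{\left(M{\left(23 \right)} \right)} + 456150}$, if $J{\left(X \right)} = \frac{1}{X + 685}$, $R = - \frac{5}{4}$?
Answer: $\frac{\sqrt{2423536362970}}{2305} \approx 675.39$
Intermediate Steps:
$R = - \frac{5}{4}$ ($R = \left(-5\right) \frac{1}{4} = - \frac{5}{4} \approx -1.25$)
$M{\left(S \right)} = \frac{25}{4} - 5 S$ ($M{\left(S \right)} = \left(S - \frac{5}{4}\right) \left(-5\right) = \left(- \frac{5}{4} + S\right) \left(-5\right) = \frac{25}{4} - 5 S$)
$J{\left(X \right)} = \frac{1}{685 + X}$
$\sqrt{J{\left(M{\left(23 \right)} \right)} + 456150} = \sqrt{\frac{1}{685 + \left(\frac{25}{4} - 115\right)} + 456150} = \sqrt{\frac{1}{685 - \frac{435}{4}} + 456150} = \sqrt{\frac{1}{\frac{2305}{4}} + 456150} = \sqrt{\frac{4}{2305} + 456150} = \sqrt{\frac{1051425754}{2305}} = \frac{\sqrt{2423536362970}}{2305}$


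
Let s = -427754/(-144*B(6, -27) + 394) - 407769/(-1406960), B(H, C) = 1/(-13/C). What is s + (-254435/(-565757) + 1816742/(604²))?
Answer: -1172068527068186786803/260424770265201680 ≈ -4500.6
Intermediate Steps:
B(H, C) = -C/13
s = -90968869709/20188240 (s = -427754/(-(-144)*(-27)/13 + 394) - 407769/(-1406960) = -427754/(-144*27/13 + 394) - 407769*(-1/1406960) = -427754/(-3888/13 + 394) + 9483/32720 = -427754/1234/13 + 9483/32720 = -427754*13/1234 + 9483/32720 = -2780401/617 + 9483/32720 = -90968869709/20188240 ≈ -4506.0)
s + (-254435/(-565757) + 1816742/(604²)) = -90968869709/20188240 + (-254435/(-565757) + 1816742/(604²)) = -90968869709/20188240 + (-254435*(-1/565757) + 1816742/364816) = -90968869709/20188240 + (254435/565757 + 1816742*(1/364816)) = -90968869709/20188240 + (254435/565757 + 908371/182408) = -90968869709/20188240 + 560328231327/103198602856 = -1172068527068186786803/260424770265201680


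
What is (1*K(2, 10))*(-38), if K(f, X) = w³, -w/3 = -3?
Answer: -27702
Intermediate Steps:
w = 9 (w = -3*(-3) = 9)
K(f, X) = 729 (K(f, X) = 9³ = 729)
(1*K(2, 10))*(-38) = (1*729)*(-38) = 729*(-38) = -27702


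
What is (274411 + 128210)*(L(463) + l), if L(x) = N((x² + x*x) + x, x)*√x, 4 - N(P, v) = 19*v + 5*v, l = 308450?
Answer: 124188447450 - 4472314068*√463 ≈ 2.7956e+10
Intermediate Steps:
N(P, v) = 4 - 24*v (N(P, v) = 4 - (19*v + 5*v) = 4 - 24*v)
L(x) = √x*(4 - 24*x) (L(x) = (4 - 24*x)*√x = √x*(4 - 24*x))
(274411 + 128210)*(L(463) + l) = (274411 + 128210)*(√463*(4 - 24*463) + 308450) = 402621*(√463*(4 - 11112) + 308450) = 402621*(√463*(-11108) + 308450) = 402621*(-11108*√463 + 308450) = 402621*(308450 - 11108*√463) = 124188447450 - 4472314068*√463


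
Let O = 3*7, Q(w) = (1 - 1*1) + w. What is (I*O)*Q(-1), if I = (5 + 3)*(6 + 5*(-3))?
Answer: 1512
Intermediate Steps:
Q(w) = w (Q(w) = (1 - 1) + w = 0 + w = w)
I = -72 (I = 8*(6 - 15) = 8*(-9) = -72)
O = 21
(I*O)*Q(-1) = -72*21*(-1) = -1512*(-1) = 1512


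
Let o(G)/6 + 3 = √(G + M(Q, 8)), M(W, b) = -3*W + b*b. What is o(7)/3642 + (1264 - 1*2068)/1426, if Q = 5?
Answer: -246153/432791 + 2*√14/607 ≈ -0.55643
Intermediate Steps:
M(W, b) = b² - 3*W (M(W, b) = -3*W + b² = b² - 3*W)
o(G) = -18 + 6*√(49 + G) (o(G) = -18 + 6*√(G + (8² - 3*5)) = -18 + 6*√(G + (64 - 15)) = -18 + 6*√(G + 49) = -18 + 6*√(49 + G))
o(7)/3642 + (1264 - 1*2068)/1426 = (-18 + 6*√(49 + 7))/3642 + (1264 - 1*2068)/1426 = (-18 + 6*√56)*(1/3642) + (1264 - 2068)*(1/1426) = (-18 + 6*(2*√14))*(1/3642) - 804*1/1426 = (-18 + 12*√14)*(1/3642) - 402/713 = (-3/607 + 2*√14/607) - 402/713 = -246153/432791 + 2*√14/607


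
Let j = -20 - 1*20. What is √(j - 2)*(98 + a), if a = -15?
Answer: 83*I*√42 ≈ 537.9*I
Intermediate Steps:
j = -40 (j = -20 - 20 = -40)
√(j - 2)*(98 + a) = √(-40 - 2)*(98 - 15) = √(-42)*83 = (I*√42)*83 = 83*I*√42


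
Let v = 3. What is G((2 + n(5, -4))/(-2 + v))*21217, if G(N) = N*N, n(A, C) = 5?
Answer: 1039633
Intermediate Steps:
G(N) = N**2
G((2 + n(5, -4))/(-2 + v))*21217 = ((2 + 5)/(-2 + 3))**2*21217 = (7/1)**2*21217 = (7*1)**2*21217 = 7**2*21217 = 49*21217 = 1039633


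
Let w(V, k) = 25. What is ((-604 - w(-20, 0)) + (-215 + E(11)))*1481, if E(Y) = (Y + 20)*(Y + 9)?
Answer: -331744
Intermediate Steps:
E(Y) = (9 + Y)*(20 + Y) (E(Y) = (20 + Y)*(9 + Y) = (9 + Y)*(20 + Y))
((-604 - w(-20, 0)) + (-215 + E(11)))*1481 = ((-604 - 1*25) + (-215 + (180 + 11**2 + 29*11)))*1481 = ((-604 - 25) + (-215 + (180 + 121 + 319)))*1481 = (-629 + (-215 + 620))*1481 = (-629 + 405)*1481 = -224*1481 = -331744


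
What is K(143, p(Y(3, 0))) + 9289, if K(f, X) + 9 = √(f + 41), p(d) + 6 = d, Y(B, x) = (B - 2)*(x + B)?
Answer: 9280 + 2*√46 ≈ 9293.6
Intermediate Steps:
Y(B, x) = (-2 + B)*(B + x)
p(d) = -6 + d
K(f, X) = -9 + √(41 + f) (K(f, X) = -9 + √(f + 41) = -9 + √(41 + f))
K(143, p(Y(3, 0))) + 9289 = (-9 + √(41 + 143)) + 9289 = (-9 + √184) + 9289 = (-9 + 2*√46) + 9289 = 9280 + 2*√46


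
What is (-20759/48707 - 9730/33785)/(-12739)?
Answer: 235052385/4192573042061 ≈ 5.6064e-5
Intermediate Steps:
(-20759/48707 - 9730/33785)/(-12739) = (-20759*1/48707 - 9730*1/33785)*(-1/12739) = (-20759/48707 - 1946/6757)*(-1/12739) = -235052385/329113199*(-1/12739) = 235052385/4192573042061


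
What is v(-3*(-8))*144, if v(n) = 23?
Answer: 3312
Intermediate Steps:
v(-3*(-8))*144 = 23*144 = 3312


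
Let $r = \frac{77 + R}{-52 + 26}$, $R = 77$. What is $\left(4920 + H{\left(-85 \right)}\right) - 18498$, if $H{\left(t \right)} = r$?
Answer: $- \frac{176591}{13} \approx -13584.0$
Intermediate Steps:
$r = - \frac{77}{13}$ ($r = \frac{77 + 77}{-52 + 26} = \frac{154}{-26} = 154 \left(- \frac{1}{26}\right) = - \frac{77}{13} \approx -5.9231$)
$H{\left(t \right)} = - \frac{77}{13}$
$\left(4920 + H{\left(-85 \right)}\right) - 18498 = \left(4920 - \frac{77}{13}\right) - 18498 = \frac{63883}{13} - 18498 = - \frac{176591}{13}$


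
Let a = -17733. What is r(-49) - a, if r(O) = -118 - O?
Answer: 17664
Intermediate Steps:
r(-49) - a = (-118 - 1*(-49)) - 1*(-17733) = (-118 + 49) + 17733 = -69 + 17733 = 17664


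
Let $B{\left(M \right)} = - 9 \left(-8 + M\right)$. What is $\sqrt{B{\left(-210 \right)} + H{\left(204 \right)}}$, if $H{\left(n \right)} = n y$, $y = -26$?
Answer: $i \sqrt{3342} \approx 57.81 i$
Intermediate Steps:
$B{\left(M \right)} = 72 - 9 M$
$H{\left(n \right)} = - 26 n$ ($H{\left(n \right)} = n \left(-26\right) = - 26 n$)
$\sqrt{B{\left(-210 \right)} + H{\left(204 \right)}} = \sqrt{\left(72 - -1890\right) - 5304} = \sqrt{\left(72 + 1890\right) - 5304} = \sqrt{1962 - 5304} = \sqrt{-3342} = i \sqrt{3342}$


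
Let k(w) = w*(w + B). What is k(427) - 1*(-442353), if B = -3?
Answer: 623401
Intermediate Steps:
k(w) = w*(-3 + w) (k(w) = w*(w - 3) = w*(-3 + w))
k(427) - 1*(-442353) = 427*(-3 + 427) - 1*(-442353) = 427*424 + 442353 = 181048 + 442353 = 623401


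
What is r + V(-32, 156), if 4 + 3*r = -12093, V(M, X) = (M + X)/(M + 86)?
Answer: -108811/27 ≈ -4030.0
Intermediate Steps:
V(M, X) = (M + X)/(86 + M)
r = -12097/3 (r = -4/3 + (⅓)*(-12093) = -4/3 - 4031 = -12097/3 ≈ -4032.3)
r + V(-32, 156) = -12097/3 + (-32 + 156)/(86 - 32) = -12097/3 + 124/54 = -12097/3 + (1/54)*124 = -12097/3 + 62/27 = -108811/27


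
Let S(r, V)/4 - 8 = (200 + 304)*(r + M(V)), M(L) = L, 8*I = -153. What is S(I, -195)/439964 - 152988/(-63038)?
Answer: 5012404745/3466806329 ≈ 1.4458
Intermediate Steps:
I = -153/8 (I = (⅛)*(-153) = -153/8 ≈ -19.125)
S(r, V) = 32 + 2016*V + 2016*r (S(r, V) = 32 + 4*((200 + 304)*(r + V)) = 32 + 4*(504*(V + r)) = 32 + 4*(504*V + 504*r) = 32 + (2016*V + 2016*r) = 32 + 2016*V + 2016*r)
S(I, -195)/439964 - 152988/(-63038) = (32 + 2016*(-195) + 2016*(-153/8))/439964 - 152988/(-63038) = (32 - 393120 - 38556)*(1/439964) - 152988*(-1/63038) = -431644*1/439964 + 76494/31519 = -107911/109991 + 76494/31519 = 5012404745/3466806329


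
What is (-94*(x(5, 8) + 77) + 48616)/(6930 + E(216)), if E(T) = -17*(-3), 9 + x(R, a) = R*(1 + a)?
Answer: 37994/6981 ≈ 5.4425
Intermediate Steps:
x(R, a) = -9 + R*(1 + a)
E(T) = 51
(-94*(x(5, 8) + 77) + 48616)/(6930 + E(216)) = (-94*((-9 + 5 + 5*8) + 77) + 48616)/(6930 + 51) = (-94*((-9 + 5 + 40) + 77) + 48616)/6981 = (-94*(36 + 77) + 48616)*(1/6981) = (-94*113 + 48616)*(1/6981) = (-10622 + 48616)*(1/6981) = 37994*(1/6981) = 37994/6981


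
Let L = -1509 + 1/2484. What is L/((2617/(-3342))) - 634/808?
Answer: 421570689547/218854476 ≈ 1926.3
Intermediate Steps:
L = -3748355/2484 (L = -1509 + 1/2484 = -3748355/2484 ≈ -1509.0)
L/((2617/(-3342))) - 634/808 = -3748355/(2484*(2617/(-3342))) - 634/808 = -3748355/(2484*(2617*(-1/3342))) - 634*1/808 = -3748355/(2484*(-2617/3342)) - 317/404 = -3748355/2484*(-3342/2617) - 317/404 = 2087833735/1083438 - 317/404 = 421570689547/218854476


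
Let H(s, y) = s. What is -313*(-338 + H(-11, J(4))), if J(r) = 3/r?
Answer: 109237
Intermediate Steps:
-313*(-338 + H(-11, J(4))) = -313*(-338 - 11) = -313*(-349) = 109237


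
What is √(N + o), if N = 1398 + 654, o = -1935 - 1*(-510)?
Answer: √627 ≈ 25.040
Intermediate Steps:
o = -1425 (o = -1935 + 510 = -1425)
N = 2052
√(N + o) = √(2052 - 1425) = √627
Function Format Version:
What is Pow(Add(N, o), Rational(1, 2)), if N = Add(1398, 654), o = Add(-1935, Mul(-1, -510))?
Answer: Pow(627, Rational(1, 2)) ≈ 25.040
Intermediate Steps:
o = -1425 (o = Add(-1935, 510) = -1425)
N = 2052
Pow(Add(N, o), Rational(1, 2)) = Pow(Add(2052, -1425), Rational(1, 2)) = Pow(627, Rational(1, 2))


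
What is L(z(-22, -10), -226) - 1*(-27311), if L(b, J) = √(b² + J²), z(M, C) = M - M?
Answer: 27537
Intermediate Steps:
z(M, C) = 0
L(b, J) = √(J² + b²)
L(z(-22, -10), -226) - 1*(-27311) = √((-226)² + 0²) - 1*(-27311) = √(51076 + 0) + 27311 = √51076 + 27311 = 226 + 27311 = 27537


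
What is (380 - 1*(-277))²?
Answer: 431649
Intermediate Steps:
(380 - 1*(-277))² = (380 + 277)² = 657² = 431649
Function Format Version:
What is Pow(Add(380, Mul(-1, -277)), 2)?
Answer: 431649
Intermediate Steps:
Pow(Add(380, Mul(-1, -277)), 2) = Pow(Add(380, 277), 2) = Pow(657, 2) = 431649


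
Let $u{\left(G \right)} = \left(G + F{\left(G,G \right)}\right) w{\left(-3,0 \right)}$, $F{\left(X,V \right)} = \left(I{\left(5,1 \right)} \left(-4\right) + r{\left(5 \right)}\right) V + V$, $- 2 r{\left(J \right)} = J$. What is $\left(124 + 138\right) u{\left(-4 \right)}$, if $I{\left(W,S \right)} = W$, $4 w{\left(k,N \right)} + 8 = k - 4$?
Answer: $-80565$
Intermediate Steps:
$r{\left(J \right)} = - \frac{J}{2}$
$w{\left(k,N \right)} = -3 + \frac{k}{4}$ ($w{\left(k,N \right)} = -2 + \frac{k - 4}{4} = -2 + \frac{-4 + k}{4} = -2 + \left(-1 + \frac{k}{4}\right) = -3 + \frac{k}{4}$)
$F{\left(X,V \right)} = - \frac{43 V}{2}$ ($F{\left(X,V \right)} = \left(5 \left(-4\right) - \frac{5}{2}\right) V + V = \left(-20 - \frac{5}{2}\right) V + V = - \frac{45 V}{2} + V = - \frac{43 V}{2}$)
$u{\left(G \right)} = \frac{615 G}{8}$ ($u{\left(G \right)} = \left(G - \frac{43 G}{2}\right) \left(-3 + \frac{1}{4} \left(-3\right)\right) = - \frac{41 G}{2} \left(-3 - \frac{3}{4}\right) = - \frac{41 G}{2} \left(- \frac{15}{4}\right) = \frac{615 G}{8}$)
$\left(124 + 138\right) u{\left(-4 \right)} = \left(124 + 138\right) \frac{615}{8} \left(-4\right) = 262 \left(- \frac{615}{2}\right) = -80565$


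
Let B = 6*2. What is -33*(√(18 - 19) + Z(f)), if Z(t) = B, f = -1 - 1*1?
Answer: -396 - 33*I ≈ -396.0 - 33.0*I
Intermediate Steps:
f = -2 (f = -1 - 1 = -2)
B = 12
Z(t) = 12
-33*(√(18 - 19) + Z(f)) = -33*(√(18 - 19) + 12) = -33*(√(-1) + 12) = -33*(I + 12) = -33*(12 + I) = -396 - 33*I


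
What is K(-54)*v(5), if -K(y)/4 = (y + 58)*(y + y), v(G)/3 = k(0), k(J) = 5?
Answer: 25920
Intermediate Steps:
v(G) = 15 (v(G) = 3*5 = 15)
K(y) = -8*y*(58 + y) (K(y) = -4*(y + 58)*(y + y) = -4*(58 + y)*2*y = -8*y*(58 + y))
K(-54)*v(5) = -8*(-54)*(58 - 54)*15 = -8*(-54)*4*15 = 1728*15 = 25920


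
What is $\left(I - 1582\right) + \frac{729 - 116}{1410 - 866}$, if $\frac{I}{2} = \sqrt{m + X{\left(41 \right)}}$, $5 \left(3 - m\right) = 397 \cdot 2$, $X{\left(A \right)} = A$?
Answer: $- \frac{859995}{544} + \frac{2 i \sqrt{2870}}{5} \approx -1580.9 + 21.429 i$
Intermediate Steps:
$m = - \frac{779}{5}$ ($m = 3 - \frac{397 \cdot 2}{5} = 3 - \frac{794}{5} = - \frac{779}{5} \approx -155.8$)
$I = \frac{2 i \sqrt{2870}}{5}$ ($I = 2 \sqrt{- \frac{779}{5} + 41} = 2 \sqrt{- \frac{574}{5}} = 2 \frac{i \sqrt{2870}}{5} = \frac{2 i \sqrt{2870}}{5} \approx 21.429 i$)
$\left(I - 1582\right) + \frac{729 - 116}{1410 - 866} = \left(\frac{2 i \sqrt{2870}}{5} - 1582\right) + \frac{729 - 116}{1410 - 866} = \left(-1582 + \frac{2 i \sqrt{2870}}{5}\right) + \frac{613}{544} = - \frac{859995}{544} + \frac{2 i \sqrt{2870}}{5}$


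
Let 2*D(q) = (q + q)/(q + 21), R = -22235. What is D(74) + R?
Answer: -2112251/95 ≈ -22234.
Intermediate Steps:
D(q) = q/(21 + q) (D(q) = ((q + q)/(q + 21))/2 = ((2*q)/(21 + q))/2 = (2*q/(21 + q))/2 = q/(21 + q))
D(74) + R = 74/(21 + 74) - 22235 = 74/95 - 22235 = -2112251/95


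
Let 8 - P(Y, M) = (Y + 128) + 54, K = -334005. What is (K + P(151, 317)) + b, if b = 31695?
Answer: -302635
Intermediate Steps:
P(Y, M) = -174 - Y (P(Y, M) = 8 - ((Y + 128) + 54) = 8 - ((128 + Y) + 54) = 8 - (182 + Y) = 8 + (-182 - Y) = -174 - Y)
(K + P(151, 317)) + b = (-334005 + (-174 - 1*151)) + 31695 = (-334005 + (-174 - 151)) + 31695 = (-334005 - 325) + 31695 = -334330 + 31695 = -302635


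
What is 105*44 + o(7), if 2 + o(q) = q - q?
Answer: 4618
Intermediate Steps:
o(q) = -2 (o(q) = -2 + (q - q) = -2 + 0 = -2)
105*44 + o(7) = 105*44 - 2 = 4620 - 2 = 4618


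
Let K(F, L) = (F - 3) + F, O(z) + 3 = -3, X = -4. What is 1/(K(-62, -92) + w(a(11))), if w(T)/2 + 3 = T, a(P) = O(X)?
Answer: -1/145 ≈ -0.0068966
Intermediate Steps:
O(z) = -6 (O(z) = -3 - 3 = -6)
a(P) = -6
w(T) = -6 + 2*T
K(F, L) = -3 + 2*F (K(F, L) = (-3 + F) + F = -3 + 2*F)
1/(K(-62, -92) + w(a(11))) = 1/((-3 + 2*(-62)) + (-6 + 2*(-6))) = 1/((-3 - 124) + (-6 - 12)) = 1/(-127 - 18) = 1/(-145) = -1/145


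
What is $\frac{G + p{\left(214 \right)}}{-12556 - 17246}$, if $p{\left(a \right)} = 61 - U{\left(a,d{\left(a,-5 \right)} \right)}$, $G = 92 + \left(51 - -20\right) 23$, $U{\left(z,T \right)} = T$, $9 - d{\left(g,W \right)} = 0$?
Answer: $- \frac{1777}{29802} \approx -0.059627$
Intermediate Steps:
$d{\left(g,W \right)} = 9$ ($d{\left(g,W \right)} = 9 - 0 = 9 + 0 = 9$)
$G = 1725$ ($G = 92 + \left(51 + 20\right) 23 = 92 + 71 \cdot 23 = 92 + 1633 = 1725$)
$p{\left(a \right)} = 52$ ($p{\left(a \right)} = 61 - 9 = 52$)
$\frac{G + p{\left(214 \right)}}{-12556 - 17246} = \frac{1725 + 52}{-12556 - 17246} = \frac{1777}{-29802} = 1777 \left(- \frac{1}{29802}\right) = - \frac{1777}{29802}$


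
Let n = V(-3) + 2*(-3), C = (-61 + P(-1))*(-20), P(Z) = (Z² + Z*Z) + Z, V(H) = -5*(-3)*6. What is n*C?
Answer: 100800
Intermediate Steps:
V(H) = 90 (V(H) = 15*6 = 90)
P(Z) = Z + 2*Z² (P(Z) = (Z² + Z²) + Z = 2*Z² + Z = Z + 2*Z²)
C = 1200 (C = (-61 - (1 + 2*(-1)))*(-20) = (-61 - (1 - 2))*(-20) = (-61 - 1*(-1))*(-20) = (-61 + 1)*(-20) = -60*(-20) = 1200)
n = 84 (n = 90 + 2*(-3) = 90 - 6 = 84)
n*C = 84*1200 = 100800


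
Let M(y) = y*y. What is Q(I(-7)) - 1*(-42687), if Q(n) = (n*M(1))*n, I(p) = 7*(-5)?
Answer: 43912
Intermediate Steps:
M(y) = y**2
I(p) = -35
Q(n) = n**2 (Q(n) = (n*1**2)*n = (n*1)*n = n*n = n**2)
Q(I(-7)) - 1*(-42687) = (-35)**2 - 1*(-42687) = 1225 + 42687 = 43912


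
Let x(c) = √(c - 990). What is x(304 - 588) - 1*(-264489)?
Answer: 264489 + 7*I*√26 ≈ 2.6449e+5 + 35.693*I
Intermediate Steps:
x(c) = √(-990 + c)
x(304 - 588) - 1*(-264489) = √(-990 + (304 - 588)) - 1*(-264489) = √(-990 - 284) + 264489 = √(-1274) + 264489 = 7*I*√26 + 264489 = 264489 + 7*I*√26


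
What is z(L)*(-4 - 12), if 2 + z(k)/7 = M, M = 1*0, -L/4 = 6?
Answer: 224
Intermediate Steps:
L = -24 (L = -4*6 = -24)
M = 0
z(k) = -14 (z(k) = -14 + 7*0 = -14 + 0 = -14)
z(L)*(-4 - 12) = -14*(-4 - 12) = -14*(-16) = 224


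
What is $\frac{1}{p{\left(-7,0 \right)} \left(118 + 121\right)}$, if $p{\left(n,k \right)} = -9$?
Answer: $- \frac{1}{2151} \approx -0.0004649$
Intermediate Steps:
$\frac{1}{p{\left(-7,0 \right)} \left(118 + 121\right)} = \frac{1}{\left(-9\right) \left(118 + 121\right)} = \frac{1}{\left(-9\right) 239} = \frac{1}{-2151} = - \frac{1}{2151}$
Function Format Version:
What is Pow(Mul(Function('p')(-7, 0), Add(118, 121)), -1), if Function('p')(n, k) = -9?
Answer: Rational(-1, 2151) ≈ -0.00046490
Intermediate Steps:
Pow(Mul(Function('p')(-7, 0), Add(118, 121)), -1) = Pow(Mul(-9, Add(118, 121)), -1) = Pow(Mul(-9, 239), -1) = Pow(-2151, -1) = Rational(-1, 2151)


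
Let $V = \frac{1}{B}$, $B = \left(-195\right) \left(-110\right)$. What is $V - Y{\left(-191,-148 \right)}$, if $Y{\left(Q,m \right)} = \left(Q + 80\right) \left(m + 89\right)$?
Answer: $- \frac{140476049}{21450} \approx -6549.0$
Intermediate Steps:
$B = 21450$
$Y{\left(Q,m \right)} = \left(80 + Q\right) \left(89 + m\right)$
$V = \frac{1}{21450} \approx 4.662 \cdot 10^{-5}$
$V - Y{\left(-191,-148 \right)} = \frac{1}{21450} - \left(7120 + 80 \left(-148\right) + 89 \left(-191\right) - -28268\right) = \frac{1}{21450} - \left(7120 - 11840 - 16999 + 28268\right) = \frac{1}{21450} - 6549 = - \frac{140476049}{21450}$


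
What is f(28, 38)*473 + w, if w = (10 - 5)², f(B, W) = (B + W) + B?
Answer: 44487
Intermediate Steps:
f(B, W) = W + 2*B
w = 25 (w = 5² = 25)
f(28, 38)*473 + w = (38 + 2*28)*473 + 25 = (38 + 56)*473 + 25 = 94*473 + 25 = 44462 + 25 = 44487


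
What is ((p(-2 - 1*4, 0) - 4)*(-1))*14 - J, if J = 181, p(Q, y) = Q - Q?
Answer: -125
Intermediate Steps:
p(Q, y) = 0
((p(-2 - 1*4, 0) - 4)*(-1))*14 - J = ((0 - 4)*(-1))*14 - 1*181 = -4*(-1)*14 - 181 = 4*14 - 181 = 56 - 181 = -125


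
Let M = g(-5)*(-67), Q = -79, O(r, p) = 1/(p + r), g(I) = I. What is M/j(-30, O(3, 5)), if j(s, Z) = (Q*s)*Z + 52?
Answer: 1340/1393 ≈ 0.96195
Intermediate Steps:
M = 335 (M = -5*(-67) = 335)
j(s, Z) = 52 - 79*Z*s (j(s, Z) = (-79*s)*Z + 52 = -79*Z*s + 52 = 52 - 79*Z*s)
M/j(-30, O(3, 5)) = 335/(52 - 79*(-30)/(5 + 3)) = 335/(52 - 79*(-30)/8) = 335/(52 - 79*⅛*(-30)) = 335/(52 + 1185/4) = 335/(1393/4) = 335*(4/1393) = 1340/1393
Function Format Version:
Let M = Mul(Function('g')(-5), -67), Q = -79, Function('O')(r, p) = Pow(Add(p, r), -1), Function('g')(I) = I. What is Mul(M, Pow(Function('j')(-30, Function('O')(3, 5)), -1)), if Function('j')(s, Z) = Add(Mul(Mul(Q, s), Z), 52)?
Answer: Rational(1340, 1393) ≈ 0.96195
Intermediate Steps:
M = 335 (M = Mul(-5, -67) = 335)
Function('j')(s, Z) = Add(52, Mul(-79, Z, s)) (Function('j')(s, Z) = Add(Mul(Mul(-79, s), Z), 52) = Add(Mul(-79, Z, s), 52) = Add(52, Mul(-79, Z, s)))
Mul(M, Pow(Function('j')(-30, Function('O')(3, 5)), -1)) = Mul(335, Pow(Add(52, Mul(-79, Pow(Add(5, 3), -1), -30)), -1)) = Mul(335, Pow(Add(52, Mul(-79, Pow(8, -1), -30)), -1)) = Mul(335, Pow(Add(52, Mul(-79, Rational(1, 8), -30)), -1)) = Mul(335, Pow(Add(52, Rational(1185, 4)), -1)) = Mul(335, Pow(Rational(1393, 4), -1)) = Mul(335, Rational(4, 1393)) = Rational(1340, 1393)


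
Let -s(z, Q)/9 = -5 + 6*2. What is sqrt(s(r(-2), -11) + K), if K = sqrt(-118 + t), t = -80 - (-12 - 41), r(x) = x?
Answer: sqrt(-63 + I*sqrt(145)) ≈ 0.75514 + 7.9731*I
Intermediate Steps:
t = -27 (t = -80 - 1*(-53) = -80 + 53 = -27)
s(z, Q) = -63 (s(z, Q) = -9*(-5 + 6*2) = -9*(-5 + 12) = -9*7 = -63)
K = I*sqrt(145) (K = sqrt(-118 - 27) = sqrt(-145) = I*sqrt(145) ≈ 12.042*I)
sqrt(s(r(-2), -11) + K) = sqrt(-63 + I*sqrt(145))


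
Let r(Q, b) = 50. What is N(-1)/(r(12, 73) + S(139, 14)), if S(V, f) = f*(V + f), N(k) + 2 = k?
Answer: -3/2192 ≈ -0.0013686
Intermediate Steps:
N(k) = -2 + k
N(-1)/(r(12, 73) + S(139, 14)) = (-2 - 1)/(50 + 14*(139 + 14)) = -3/(50 + 14*153) = -3/(50 + 2142) = -3/2192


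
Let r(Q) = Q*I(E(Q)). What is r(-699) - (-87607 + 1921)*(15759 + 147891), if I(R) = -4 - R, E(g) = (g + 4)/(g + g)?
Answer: 28045034087/2 ≈ 1.4023e+10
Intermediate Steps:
E(g) = (4 + g)/(2*g) (E(g) = (4 + g)/((2*g)) = (4 + g)*(1/(2*g)) = (4 + g)/(2*g))
r(Q) = Q*(-4 - (4 + Q)/(2*Q))
r(-699) - (-87607 + 1921)*(15759 + 147891) = (-2 - 9/2*(-699)) - (-87607 + 1921)*(15759 + 147891) = (-2 + 6291/2) - (-85686)*163650 = 6287/2 - 1*(-14022513900) = 6287/2 + 14022513900 = 28045034087/2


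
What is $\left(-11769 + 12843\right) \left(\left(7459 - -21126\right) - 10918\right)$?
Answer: $18974358$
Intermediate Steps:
$\left(-11769 + 12843\right) \left(\left(7459 - -21126\right) - 10918\right) = 1074 \left(\left(7459 + 21126\right) - 10918\right) = 1074 \left(28585 - 10918\right) = 1074 \cdot 17667 = 18974358$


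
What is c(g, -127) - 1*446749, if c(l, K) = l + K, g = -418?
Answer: -447294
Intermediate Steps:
c(l, K) = K + l
c(g, -127) - 1*446749 = (-127 - 418) - 1*446749 = -545 - 446749 = -447294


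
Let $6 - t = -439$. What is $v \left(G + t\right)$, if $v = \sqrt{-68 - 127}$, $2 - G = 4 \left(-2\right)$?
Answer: $455 i \sqrt{195} \approx 6353.7 i$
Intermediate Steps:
$t = 445$ ($t = 6 - -439 = 6 + 439 = 445$)
$G = 10$ ($G = 2 - 4 \left(-2\right) = 2 - -8 = 2 + 8 = 10$)
$v = i \sqrt{195}$ ($v = \sqrt{-195} = i \sqrt{195} \approx 13.964 i$)
$v \left(G + t\right) = i \sqrt{195} \left(10 + 445\right) = i \sqrt{195} \cdot 455 = 455 i \sqrt{195}$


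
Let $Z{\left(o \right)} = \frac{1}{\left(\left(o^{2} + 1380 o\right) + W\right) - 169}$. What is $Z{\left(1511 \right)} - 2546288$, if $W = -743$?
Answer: $- \frac{11120630202031}{4367389} \approx -2.5463 \cdot 10^{6}$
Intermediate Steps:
$Z{\left(o \right)} = \frac{1}{-912 + o^{2} + 1380 o}$ ($Z{\left(o \right)} = \frac{1}{\left(\left(o^{2} + 1380 o\right) - 743\right) - 169} = \frac{1}{\left(-743 + o^{2} + 1380 o\right) - 169} = \frac{1}{-912 + o^{2} + 1380 o}$)
$Z{\left(1511 \right)} - 2546288 = \frac{1}{-912 + 1511^{2} + 1380 \cdot 1511} - 2546288 = \frac{1}{-912 + 2283121 + 2085180} - 2546288 = \frac{1}{4367389} - 2546288 = - \frac{11120630202031}{4367389}$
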